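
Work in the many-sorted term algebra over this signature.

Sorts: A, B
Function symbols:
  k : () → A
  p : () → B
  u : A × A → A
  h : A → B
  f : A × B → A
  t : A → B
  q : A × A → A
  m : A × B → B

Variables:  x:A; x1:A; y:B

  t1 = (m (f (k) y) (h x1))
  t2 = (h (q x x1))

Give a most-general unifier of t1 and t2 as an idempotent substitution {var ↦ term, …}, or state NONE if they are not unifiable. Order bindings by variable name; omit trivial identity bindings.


NONE (not unifiable)

head clash or occurs-check failure — not unifiable


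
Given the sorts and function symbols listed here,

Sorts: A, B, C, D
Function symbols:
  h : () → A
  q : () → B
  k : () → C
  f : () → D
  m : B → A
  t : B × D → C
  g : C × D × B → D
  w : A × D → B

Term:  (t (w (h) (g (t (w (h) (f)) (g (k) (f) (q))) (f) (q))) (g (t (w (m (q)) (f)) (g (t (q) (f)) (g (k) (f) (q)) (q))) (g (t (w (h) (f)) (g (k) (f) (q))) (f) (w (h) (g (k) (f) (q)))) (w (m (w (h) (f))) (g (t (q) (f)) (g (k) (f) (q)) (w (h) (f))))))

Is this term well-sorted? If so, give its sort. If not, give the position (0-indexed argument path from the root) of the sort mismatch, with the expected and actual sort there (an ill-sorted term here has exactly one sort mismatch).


well-sorted; sort = C

    (h) : A
          (h) : A
          (f) : D
        (w (h) (f)) : B
          (k) : C
          (f) : D
          (q) : B
        (g (k) (f) (q)) : D
      (t (w (h) (f)) (g (k) (f) (q))) : C
      (f) : D
      (q) : B
    (g (t (w (h) (f)) (g (k) (f) (q))) (f) (q)) : D
  (w (h) (g (t (w (h) (f)) (g (k) (f) (q))) (f) (q))) : B
          (q) : B
        (m (q)) : A
        (f) : D
      (w (m (q)) (f)) : B
          (q) : B
          (f) : D
        (t (q) (f)) : C
          (k) : C
          (f) : D
          (q) : B
        (g (k) (f) (q)) : D
        (q) : B
      (g (t (q) (f)) (g (k) (f) (q)) (q)) : D
    (t (w (m (q)) (f)) (g (t (q) (f)) (g (k) (f) (q)) (q))) : C
          (h) : A
          (f) : D
        (w (h) (f)) : B
          (k) : C
          (f) : D
          (q) : B
        (g (k) (f) (q)) : D
      (t (w (h) (f)) (g (k) (f) (q))) : C
      (f) : D
        (h) : A
          (k) : C
          (f) : D
          (q) : B
        (g (k) (f) (q)) : D
      (w (h) (g (k) (f) (q))) : B
    (g (t (w (h) (f)) (g (k) (f) (q))) (f) (w (h) (g (k) (f) (q)))) : D
          (h) : A
          (f) : D
        (w (h) (f)) : B
      (m (w (h) (f))) : A
          (q) : B
          (f) : D
        (t (q) (f)) : C
          (k) : C
          (f) : D
          (q) : B
        (g (k) (f) (q)) : D
          (h) : A
          (f) : D
        (w (h) (f)) : B
      (g (t (q) (f)) (g (k) (f) (q)) (w (h) (f))) : D
    (w (m (w (h) (f))) (g (t (q) (f)) (g (k) (f) (q)) (w (h) (f)))) : B
  (g (t (w (m (q)) (f)) (g (t (q) (f)) (g (k) (f) (q)) (q))) (g (t (w (h) (f)) (g (k) (f) (q))) (f) (w (h) (g (k) (f) (q)))) (w (m (w (h) (f))) (g (t (q) (f)) (g (k) (f) (q)) (w (h) (f))))) : D
(t (w (h) (g (t (w (h) (f)) (g (k) (f) (q))) (f) (q))) (g (t (w (m (q)) (f)) (g (t (q) (f)) (g (k) (f) (q)) (q))) (g (t (w (h) (f)) (g (k) (f) (q))) (f) (w (h) (g (k) (f) (q)))) (w (m (w (h) (f))) (g (t (q) (f)) (g (k) (f) (q)) (w (h) (f)))))) : C


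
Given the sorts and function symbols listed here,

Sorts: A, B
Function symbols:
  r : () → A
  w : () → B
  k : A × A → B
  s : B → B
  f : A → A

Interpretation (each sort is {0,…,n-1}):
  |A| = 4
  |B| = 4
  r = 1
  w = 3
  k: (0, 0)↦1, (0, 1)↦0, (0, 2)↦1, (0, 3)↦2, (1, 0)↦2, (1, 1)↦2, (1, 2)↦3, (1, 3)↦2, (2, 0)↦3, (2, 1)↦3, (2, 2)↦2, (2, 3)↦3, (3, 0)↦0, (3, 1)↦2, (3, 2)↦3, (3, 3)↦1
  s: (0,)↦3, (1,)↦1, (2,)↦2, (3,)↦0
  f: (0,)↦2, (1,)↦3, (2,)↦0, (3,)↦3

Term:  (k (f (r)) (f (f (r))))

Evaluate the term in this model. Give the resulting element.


  r = 1
  (f (r)) = f(1,) = 3
  r = 1
  (f (r)) = f(1,) = 3
  (f (f (r))) = f(3,) = 3
  (k (f (r)) (f (f (r)))) = k(3, 3) = 1

value = 1


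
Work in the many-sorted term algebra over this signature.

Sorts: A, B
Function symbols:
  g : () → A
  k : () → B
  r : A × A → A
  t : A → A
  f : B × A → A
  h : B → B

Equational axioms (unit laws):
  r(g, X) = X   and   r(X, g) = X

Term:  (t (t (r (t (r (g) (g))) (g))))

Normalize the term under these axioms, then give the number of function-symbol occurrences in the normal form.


1. (t (t (r (t (r (g) (g))) (g))))  →  (t (t (t (r (g) (g)))))
2. (t (t (t (r (g) (g)))))  →  (t (t (t (g))))
normal form: (t (t (t (g))))

size = 4


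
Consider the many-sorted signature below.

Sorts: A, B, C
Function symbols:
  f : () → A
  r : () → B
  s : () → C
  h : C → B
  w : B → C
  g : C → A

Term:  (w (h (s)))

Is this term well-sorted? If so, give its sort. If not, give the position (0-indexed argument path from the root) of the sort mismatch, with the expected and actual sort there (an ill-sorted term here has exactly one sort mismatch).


well-sorted; sort = C

    (s) : C
  (h (s)) : B
(w (h (s))) : C


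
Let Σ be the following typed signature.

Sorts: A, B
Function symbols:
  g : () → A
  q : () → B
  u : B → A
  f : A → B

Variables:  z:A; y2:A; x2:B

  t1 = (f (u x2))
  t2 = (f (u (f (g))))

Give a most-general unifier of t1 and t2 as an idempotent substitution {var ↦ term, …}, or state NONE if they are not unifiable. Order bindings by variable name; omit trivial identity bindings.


{x2 ↦ (f (g))}


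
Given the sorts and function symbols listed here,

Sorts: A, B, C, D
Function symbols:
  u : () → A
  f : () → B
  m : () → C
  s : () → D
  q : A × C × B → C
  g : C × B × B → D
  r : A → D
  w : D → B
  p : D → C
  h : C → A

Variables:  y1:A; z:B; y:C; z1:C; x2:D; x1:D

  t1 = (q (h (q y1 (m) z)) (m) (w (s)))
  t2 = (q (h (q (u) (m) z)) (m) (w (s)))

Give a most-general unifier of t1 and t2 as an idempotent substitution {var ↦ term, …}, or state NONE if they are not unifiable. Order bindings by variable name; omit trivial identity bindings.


{y1 ↦ (u)}


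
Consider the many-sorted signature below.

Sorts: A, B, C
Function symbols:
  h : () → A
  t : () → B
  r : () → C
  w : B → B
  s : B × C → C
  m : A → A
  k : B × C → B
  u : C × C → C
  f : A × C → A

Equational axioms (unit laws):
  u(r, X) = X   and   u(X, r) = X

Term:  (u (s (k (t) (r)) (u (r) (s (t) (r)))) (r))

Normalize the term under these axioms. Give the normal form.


normal form = (s (k (t) (r)) (s (t) (r)))

1. (u (s (k (t) (r)) (u (r) (s (t) (r)))) (r))  →  (s (k (t) (r)) (u (r) (s (t) (r))))
2. (s (k (t) (r)) (u (r) (s (t) (r))))  →  (s (k (t) (r)) (s (t) (r)))


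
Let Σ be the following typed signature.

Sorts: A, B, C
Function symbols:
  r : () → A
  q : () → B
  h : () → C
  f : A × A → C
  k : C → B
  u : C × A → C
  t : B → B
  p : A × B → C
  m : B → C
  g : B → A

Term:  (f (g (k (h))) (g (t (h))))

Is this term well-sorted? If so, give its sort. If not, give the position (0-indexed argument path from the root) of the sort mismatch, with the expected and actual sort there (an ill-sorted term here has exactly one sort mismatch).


      (h) : C
    (k (h)) : B
  (g (k (h))) : A
      (h) : C
    (t (h)) : ✗ arg 0 at [1, 0, 0] has sort C, expected B

ill-sorted at position [1, 0, 0]: expected B, got C


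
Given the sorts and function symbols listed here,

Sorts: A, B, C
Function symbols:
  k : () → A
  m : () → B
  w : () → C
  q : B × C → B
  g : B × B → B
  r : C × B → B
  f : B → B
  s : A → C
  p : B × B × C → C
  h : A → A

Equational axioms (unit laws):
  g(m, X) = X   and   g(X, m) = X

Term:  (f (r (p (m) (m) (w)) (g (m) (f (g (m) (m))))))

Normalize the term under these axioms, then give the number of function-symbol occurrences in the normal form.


1. (f (r (p (m) (m) (w)) (g (m) (f (g (m) (m))))))  →  (f (r (p (m) (m) (w)) (f (g (m) (m)))))
2. (f (r (p (m) (m) (w)) (f (g (m) (m)))))  →  (f (r (p (m) (m) (w)) (f (m))))
normal form: (f (r (p (m) (m) (w)) (f (m))))

size = 8


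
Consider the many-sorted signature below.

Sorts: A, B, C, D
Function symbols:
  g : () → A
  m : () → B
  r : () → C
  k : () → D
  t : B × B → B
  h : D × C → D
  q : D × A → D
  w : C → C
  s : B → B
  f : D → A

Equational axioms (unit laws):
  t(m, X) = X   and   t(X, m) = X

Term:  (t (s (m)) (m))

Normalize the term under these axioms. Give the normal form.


1. (t (s (m)) (m))  →  (s (m))

normal form = (s (m))


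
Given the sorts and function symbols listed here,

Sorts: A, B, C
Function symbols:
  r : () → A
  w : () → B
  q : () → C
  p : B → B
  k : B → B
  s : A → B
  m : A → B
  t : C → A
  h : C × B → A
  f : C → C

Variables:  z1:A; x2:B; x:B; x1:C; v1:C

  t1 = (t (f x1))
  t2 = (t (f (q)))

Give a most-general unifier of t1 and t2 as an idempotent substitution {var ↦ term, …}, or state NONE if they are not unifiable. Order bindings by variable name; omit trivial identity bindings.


{x1 ↦ (q)}


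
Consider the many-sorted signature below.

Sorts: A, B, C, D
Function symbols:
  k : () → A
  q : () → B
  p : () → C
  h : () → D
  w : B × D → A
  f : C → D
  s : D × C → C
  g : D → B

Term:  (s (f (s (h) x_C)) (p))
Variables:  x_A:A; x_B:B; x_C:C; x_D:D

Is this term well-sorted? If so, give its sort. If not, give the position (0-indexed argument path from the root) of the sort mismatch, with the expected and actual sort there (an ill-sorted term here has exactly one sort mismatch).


      (h) : D
      x_C : C
    (s (h) x_C) : C
  (f (s (h) x_C)) : D
  (p) : C
(s (f (s (h) x_C)) (p)) : C

well-sorted; sort = C


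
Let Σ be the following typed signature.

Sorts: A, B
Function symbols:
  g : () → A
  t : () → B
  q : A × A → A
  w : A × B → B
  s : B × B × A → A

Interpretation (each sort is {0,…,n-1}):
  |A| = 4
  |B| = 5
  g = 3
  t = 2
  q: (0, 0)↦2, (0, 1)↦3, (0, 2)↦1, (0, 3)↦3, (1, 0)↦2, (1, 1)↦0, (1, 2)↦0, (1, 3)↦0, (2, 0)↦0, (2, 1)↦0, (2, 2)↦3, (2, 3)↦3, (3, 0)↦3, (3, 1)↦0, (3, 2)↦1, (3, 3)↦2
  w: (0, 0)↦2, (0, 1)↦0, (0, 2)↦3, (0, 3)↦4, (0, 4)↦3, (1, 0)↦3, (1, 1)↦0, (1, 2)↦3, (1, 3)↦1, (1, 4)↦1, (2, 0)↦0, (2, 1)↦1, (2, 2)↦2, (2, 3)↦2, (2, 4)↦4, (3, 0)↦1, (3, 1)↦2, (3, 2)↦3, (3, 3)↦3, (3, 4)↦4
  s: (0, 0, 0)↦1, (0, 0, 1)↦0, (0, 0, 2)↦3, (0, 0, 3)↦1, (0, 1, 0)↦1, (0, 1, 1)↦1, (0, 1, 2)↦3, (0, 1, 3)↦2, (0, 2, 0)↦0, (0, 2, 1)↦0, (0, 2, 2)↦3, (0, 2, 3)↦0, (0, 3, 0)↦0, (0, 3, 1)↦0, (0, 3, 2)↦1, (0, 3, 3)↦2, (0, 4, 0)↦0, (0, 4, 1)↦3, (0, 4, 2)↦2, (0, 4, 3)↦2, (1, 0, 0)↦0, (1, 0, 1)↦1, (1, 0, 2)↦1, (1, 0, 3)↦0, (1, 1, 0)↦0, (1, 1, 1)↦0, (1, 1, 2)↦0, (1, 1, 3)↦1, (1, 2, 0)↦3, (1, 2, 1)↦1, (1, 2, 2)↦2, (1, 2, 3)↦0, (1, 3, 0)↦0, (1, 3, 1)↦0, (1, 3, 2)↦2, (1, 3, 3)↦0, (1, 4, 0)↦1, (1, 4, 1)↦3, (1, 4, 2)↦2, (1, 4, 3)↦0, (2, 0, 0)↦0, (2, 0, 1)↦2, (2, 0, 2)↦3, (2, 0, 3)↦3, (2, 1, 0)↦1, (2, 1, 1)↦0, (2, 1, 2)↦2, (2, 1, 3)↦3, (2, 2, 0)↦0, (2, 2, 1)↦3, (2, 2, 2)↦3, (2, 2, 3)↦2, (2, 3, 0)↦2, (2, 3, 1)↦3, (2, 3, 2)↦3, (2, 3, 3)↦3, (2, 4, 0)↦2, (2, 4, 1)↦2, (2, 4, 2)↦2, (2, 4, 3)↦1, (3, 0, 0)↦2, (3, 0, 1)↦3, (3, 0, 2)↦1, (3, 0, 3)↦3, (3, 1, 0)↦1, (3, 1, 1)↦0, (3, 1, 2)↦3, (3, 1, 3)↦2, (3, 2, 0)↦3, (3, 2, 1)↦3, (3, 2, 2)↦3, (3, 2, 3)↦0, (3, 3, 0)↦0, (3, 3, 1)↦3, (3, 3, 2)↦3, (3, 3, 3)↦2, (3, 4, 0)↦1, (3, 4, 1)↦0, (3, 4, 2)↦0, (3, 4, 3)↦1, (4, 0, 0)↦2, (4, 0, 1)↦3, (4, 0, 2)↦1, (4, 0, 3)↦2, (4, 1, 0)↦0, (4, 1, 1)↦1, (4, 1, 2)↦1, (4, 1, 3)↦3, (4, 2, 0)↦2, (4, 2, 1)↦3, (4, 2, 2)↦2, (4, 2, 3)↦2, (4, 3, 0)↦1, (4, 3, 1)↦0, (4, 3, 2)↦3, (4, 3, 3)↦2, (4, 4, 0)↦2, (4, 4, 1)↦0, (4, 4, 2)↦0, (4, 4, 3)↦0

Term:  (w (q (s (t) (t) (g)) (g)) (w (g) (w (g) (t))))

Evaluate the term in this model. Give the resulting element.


value = 3

  t = 2
  t = 2
  g = 3
  (s (t) (t) (g)) = s(2, 2, 3) = 2
  g = 3
  (q (s (t) (t) (g)) (g)) = q(2, 3) = 3
  g = 3
  g = 3
  t = 2
  (w (g) (t)) = w(3, 2) = 3
  (w (g) (w (g) (t))) = w(3, 3) = 3
  (w (q (s (t) (t) (g)) (g)) (w (g) (w (g) (t)))) = w(3, 3) = 3


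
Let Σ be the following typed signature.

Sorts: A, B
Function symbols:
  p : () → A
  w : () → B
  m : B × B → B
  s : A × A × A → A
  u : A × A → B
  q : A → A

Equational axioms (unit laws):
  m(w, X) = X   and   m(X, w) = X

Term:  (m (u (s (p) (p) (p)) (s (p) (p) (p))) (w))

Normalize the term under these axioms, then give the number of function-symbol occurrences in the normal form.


1. (m (u (s (p) (p) (p)) (s (p) (p) (p))) (w))  →  (u (s (p) (p) (p)) (s (p) (p) (p)))
normal form: (u (s (p) (p) (p)) (s (p) (p) (p)))

size = 9


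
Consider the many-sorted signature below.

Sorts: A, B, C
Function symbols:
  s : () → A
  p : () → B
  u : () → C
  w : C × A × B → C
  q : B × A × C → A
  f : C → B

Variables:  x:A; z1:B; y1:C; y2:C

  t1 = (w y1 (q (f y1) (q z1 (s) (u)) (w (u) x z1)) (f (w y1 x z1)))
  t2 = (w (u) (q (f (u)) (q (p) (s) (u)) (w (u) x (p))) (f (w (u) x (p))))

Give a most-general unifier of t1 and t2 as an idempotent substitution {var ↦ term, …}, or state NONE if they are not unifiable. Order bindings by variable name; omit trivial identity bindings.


{y1 ↦ (u), z1 ↦ (p)}


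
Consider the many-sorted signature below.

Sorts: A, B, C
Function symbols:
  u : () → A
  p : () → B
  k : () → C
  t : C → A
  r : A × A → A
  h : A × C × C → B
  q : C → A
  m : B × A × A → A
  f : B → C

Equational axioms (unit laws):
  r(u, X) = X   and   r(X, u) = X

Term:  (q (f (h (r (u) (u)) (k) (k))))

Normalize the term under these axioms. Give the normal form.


1. (q (f (h (r (u) (u)) (k) (k))))  →  (q (f (h (u) (k) (k))))

normal form = (q (f (h (u) (k) (k))))


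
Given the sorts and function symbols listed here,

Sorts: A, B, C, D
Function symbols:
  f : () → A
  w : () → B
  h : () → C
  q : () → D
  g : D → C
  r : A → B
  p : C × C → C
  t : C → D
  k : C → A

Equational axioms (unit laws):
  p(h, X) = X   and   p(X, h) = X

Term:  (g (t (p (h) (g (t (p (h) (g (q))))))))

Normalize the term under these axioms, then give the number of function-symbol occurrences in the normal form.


size = 6

1. (g (t (p (h) (g (t (p (h) (g (q))))))))  →  (g (t (g (t (p (h) (g (q)))))))
2. (g (t (g (t (p (h) (g (q)))))))  →  (g (t (g (t (g (q))))))
normal form: (g (t (g (t (g (q))))))


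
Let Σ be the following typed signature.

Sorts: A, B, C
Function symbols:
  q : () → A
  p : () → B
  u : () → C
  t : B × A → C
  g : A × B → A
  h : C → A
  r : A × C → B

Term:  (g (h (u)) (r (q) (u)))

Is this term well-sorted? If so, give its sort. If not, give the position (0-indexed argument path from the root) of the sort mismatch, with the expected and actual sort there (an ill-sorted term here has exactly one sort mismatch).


    (u) : C
  (h (u)) : A
    (q) : A
    (u) : C
  (r (q) (u)) : B
(g (h (u)) (r (q) (u))) : A

well-sorted; sort = A


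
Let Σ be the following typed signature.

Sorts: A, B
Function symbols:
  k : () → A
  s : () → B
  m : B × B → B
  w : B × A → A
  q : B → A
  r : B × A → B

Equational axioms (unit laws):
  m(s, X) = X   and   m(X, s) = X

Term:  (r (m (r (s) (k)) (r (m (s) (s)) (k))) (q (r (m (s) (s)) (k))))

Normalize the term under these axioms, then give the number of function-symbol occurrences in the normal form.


1. (r (m (r (s) (k)) (r (m (s) (s)) (k))) (q (r (m (s) (s)) (k))))  →  (r (m (r (s) (k)) (r (s) (k))) (q (r (m (s) (s)) (k))))
2. (r (m (r (s) (k)) (r (s) (k))) (q (r (m (s) (s)) (k))))  →  (r (m (r (s) (k)) (r (s) (k))) (q (r (s) (k))))
normal form: (r (m (r (s) (k)) (r (s) (k))) (q (r (s) (k))))

size = 12


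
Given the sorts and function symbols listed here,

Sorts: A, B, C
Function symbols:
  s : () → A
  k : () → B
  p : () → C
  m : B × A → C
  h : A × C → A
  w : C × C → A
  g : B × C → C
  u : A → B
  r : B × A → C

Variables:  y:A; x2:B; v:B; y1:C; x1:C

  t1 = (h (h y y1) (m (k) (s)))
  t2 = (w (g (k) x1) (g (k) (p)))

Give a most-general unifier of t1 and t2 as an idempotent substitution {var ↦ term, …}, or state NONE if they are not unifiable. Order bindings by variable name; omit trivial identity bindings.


NONE (not unifiable)

head clash or occurs-check failure — not unifiable


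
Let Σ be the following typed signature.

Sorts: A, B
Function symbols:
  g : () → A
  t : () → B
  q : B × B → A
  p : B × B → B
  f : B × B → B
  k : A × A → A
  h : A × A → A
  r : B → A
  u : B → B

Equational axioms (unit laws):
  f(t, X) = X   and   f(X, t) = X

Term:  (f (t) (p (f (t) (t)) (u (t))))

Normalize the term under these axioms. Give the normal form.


normal form = (p (t) (u (t)))

1. (f (t) (p (f (t) (t)) (u (t))))  →  (p (f (t) (t)) (u (t)))
2. (p (f (t) (t)) (u (t)))  →  (p (t) (u (t)))


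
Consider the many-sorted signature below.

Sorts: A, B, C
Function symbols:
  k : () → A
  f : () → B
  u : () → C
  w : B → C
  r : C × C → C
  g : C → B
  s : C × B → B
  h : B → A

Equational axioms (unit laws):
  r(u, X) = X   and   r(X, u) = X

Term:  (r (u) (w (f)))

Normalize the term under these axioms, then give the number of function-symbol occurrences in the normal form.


1. (r (u) (w (f)))  →  (w (f))
normal form: (w (f))

size = 2


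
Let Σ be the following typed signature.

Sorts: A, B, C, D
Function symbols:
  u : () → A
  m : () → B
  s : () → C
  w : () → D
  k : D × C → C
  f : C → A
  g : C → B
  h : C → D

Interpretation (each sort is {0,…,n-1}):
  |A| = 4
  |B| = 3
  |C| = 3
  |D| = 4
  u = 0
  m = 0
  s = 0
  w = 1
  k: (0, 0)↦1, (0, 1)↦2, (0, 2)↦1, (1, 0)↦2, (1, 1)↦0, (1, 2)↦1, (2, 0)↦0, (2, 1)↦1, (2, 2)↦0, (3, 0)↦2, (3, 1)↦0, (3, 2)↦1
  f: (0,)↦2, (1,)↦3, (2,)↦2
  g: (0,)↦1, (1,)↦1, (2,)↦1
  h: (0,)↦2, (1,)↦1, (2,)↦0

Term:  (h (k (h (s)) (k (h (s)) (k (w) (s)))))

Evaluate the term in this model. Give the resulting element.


  s = 0
  (h (s)) = h(0,) = 2
  s = 0
  (h (s)) = h(0,) = 2
  w = 1
  s = 0
  (k (w) (s)) = k(1, 0) = 2
  (k (h (s)) (k (w) (s))) = k(2, 2) = 0
  (k (h (s)) (k (h (s)) (k (w) (s)))) = k(2, 0) = 0
  (h (k (h (s)) (k (h (s)) (k (w) (s))))) = h(0,) = 2

value = 2


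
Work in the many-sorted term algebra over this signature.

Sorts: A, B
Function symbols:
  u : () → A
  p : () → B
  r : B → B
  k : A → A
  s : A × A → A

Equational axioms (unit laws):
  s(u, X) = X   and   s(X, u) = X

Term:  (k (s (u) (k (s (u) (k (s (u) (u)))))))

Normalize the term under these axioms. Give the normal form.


normal form = (k (k (k (u))))

1. (k (s (u) (k (s (u) (k (s (u) (u)))))))  →  (k (k (s (u) (k (s (u) (u))))))
2. (k (k (s (u) (k (s (u) (u))))))  →  (k (k (k (s (u) (u)))))
3. (k (k (k (s (u) (u)))))  →  (k (k (k (u))))


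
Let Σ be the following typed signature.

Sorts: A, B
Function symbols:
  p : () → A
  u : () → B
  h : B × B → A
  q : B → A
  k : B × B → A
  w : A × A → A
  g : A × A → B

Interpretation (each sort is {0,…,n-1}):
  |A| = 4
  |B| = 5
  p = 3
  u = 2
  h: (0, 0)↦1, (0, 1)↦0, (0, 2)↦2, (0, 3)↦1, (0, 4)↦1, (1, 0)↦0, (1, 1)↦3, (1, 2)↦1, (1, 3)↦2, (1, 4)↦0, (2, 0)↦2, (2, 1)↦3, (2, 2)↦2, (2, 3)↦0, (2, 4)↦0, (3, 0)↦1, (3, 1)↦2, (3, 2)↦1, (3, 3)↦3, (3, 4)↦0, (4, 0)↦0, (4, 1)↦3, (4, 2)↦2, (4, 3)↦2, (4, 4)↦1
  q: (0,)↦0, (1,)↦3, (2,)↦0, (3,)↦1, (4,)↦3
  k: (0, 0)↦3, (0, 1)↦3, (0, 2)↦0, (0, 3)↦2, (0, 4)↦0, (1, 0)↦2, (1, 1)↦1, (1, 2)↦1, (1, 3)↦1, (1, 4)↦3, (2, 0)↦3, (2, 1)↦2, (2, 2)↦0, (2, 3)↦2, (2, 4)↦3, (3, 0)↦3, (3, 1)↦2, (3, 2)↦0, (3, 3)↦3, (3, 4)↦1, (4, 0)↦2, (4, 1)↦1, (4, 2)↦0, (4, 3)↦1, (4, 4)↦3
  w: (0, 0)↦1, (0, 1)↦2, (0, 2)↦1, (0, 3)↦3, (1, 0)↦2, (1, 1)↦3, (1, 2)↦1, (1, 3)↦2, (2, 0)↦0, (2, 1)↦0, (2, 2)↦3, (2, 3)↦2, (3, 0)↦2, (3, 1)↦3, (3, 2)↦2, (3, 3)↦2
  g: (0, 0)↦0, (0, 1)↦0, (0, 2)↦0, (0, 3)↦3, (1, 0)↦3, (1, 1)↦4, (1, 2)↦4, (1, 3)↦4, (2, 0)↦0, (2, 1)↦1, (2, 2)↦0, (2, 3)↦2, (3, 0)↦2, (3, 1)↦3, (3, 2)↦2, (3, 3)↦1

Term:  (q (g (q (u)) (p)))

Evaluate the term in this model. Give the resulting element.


value = 1

  u = 2
  (q (u)) = q(2,) = 0
  p = 3
  (g (q (u)) (p)) = g(0, 3) = 3
  (q (g (q (u)) (p))) = q(3,) = 1


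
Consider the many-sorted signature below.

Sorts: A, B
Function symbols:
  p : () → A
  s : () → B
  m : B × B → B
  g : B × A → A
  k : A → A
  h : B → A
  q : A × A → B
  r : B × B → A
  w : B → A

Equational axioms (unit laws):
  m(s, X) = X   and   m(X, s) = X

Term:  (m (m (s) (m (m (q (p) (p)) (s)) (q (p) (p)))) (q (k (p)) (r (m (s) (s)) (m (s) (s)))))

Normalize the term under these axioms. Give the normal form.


1. (m (m (s) (m (m (q (p) (p)) (s)) (q (p) (p)))) (q (k (p)) (r (m (s) (s)) (m (s) (s)))))  →  (m (m (m (q (p) (p)) (s)) (q (p) (p))) (q (k (p)) (r (m (s) (s)) (m (s) (s)))))
2. (m (m (m (q (p) (p)) (s)) (q (p) (p))) (q (k (p)) (r (m (s) (s)) (m (s) (s)))))  →  (m (m (q (p) (p)) (q (p) (p))) (q (k (p)) (r (m (s) (s)) (m (s) (s)))))
3. (m (m (q (p) (p)) (q (p) (p))) (q (k (p)) (r (m (s) (s)) (m (s) (s)))))  →  (m (m (q (p) (p)) (q (p) (p))) (q (k (p)) (r (s) (m (s) (s)))))
4. (m (m (q (p) (p)) (q (p) (p))) (q (k (p)) (r (s) (m (s) (s)))))  →  (m (m (q (p) (p)) (q (p) (p))) (q (k (p)) (r (s) (s))))

normal form = (m (m (q (p) (p)) (q (p) (p))) (q (k (p)) (r (s) (s))))


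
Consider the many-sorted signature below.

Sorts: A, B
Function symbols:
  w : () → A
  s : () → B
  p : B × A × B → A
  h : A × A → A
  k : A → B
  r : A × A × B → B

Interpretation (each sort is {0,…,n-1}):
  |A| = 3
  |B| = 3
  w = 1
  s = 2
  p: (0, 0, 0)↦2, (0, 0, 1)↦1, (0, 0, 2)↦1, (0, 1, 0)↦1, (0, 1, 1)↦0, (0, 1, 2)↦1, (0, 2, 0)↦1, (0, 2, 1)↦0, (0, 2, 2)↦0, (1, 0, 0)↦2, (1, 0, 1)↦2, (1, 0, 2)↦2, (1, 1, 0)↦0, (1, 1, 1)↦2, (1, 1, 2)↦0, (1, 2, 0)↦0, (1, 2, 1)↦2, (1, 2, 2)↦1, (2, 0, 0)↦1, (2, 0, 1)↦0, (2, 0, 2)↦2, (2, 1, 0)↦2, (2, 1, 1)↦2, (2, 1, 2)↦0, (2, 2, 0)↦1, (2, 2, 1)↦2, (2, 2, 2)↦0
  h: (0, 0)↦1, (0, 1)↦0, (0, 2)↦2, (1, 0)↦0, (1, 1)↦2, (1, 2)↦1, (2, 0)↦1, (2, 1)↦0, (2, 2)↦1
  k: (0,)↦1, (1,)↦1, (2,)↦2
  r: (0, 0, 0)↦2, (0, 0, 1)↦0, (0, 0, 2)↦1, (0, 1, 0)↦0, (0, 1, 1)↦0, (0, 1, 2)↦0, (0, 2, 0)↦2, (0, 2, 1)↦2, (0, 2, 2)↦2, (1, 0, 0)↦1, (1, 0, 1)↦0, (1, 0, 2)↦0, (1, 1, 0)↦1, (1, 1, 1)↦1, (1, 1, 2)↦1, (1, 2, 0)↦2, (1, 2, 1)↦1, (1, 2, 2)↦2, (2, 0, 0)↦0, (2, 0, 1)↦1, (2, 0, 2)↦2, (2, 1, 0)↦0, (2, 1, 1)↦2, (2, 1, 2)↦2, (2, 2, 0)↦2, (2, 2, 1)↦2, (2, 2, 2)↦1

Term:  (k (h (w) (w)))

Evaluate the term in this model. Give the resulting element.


  w = 1
  w = 1
  (h (w) (w)) = h(1, 1) = 2
  (k (h (w) (w))) = k(2,) = 2

value = 2


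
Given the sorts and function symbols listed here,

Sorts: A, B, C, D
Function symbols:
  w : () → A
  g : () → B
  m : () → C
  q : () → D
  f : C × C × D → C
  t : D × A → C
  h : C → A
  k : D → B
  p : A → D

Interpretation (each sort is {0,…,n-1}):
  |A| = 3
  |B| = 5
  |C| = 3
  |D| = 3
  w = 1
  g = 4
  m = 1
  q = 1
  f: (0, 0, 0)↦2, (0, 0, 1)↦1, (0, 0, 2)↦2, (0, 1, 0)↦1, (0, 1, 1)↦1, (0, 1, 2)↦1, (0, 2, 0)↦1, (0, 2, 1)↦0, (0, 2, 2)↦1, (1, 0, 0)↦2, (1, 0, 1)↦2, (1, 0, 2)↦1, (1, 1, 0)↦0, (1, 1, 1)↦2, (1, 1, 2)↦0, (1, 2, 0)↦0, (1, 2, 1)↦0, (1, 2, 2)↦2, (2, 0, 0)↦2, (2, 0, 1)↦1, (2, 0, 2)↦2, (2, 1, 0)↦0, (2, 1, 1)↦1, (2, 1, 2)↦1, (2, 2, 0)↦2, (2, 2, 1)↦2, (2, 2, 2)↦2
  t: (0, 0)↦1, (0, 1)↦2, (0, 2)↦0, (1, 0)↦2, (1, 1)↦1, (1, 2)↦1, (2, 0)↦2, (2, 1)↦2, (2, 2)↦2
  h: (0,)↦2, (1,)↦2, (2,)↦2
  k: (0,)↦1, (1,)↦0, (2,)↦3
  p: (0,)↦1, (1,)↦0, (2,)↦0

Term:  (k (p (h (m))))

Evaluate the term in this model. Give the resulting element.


  m = 1
  (h (m)) = h(1,) = 2
  (p (h (m))) = p(2,) = 0
  (k (p (h (m)))) = k(0,) = 1

value = 1


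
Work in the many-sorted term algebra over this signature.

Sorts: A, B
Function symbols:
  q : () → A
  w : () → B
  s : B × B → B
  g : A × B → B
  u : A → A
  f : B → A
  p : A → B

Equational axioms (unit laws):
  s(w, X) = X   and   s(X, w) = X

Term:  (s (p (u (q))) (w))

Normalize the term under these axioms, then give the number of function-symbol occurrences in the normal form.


size = 3

1. (s (p (u (q))) (w))  →  (p (u (q)))
normal form: (p (u (q)))


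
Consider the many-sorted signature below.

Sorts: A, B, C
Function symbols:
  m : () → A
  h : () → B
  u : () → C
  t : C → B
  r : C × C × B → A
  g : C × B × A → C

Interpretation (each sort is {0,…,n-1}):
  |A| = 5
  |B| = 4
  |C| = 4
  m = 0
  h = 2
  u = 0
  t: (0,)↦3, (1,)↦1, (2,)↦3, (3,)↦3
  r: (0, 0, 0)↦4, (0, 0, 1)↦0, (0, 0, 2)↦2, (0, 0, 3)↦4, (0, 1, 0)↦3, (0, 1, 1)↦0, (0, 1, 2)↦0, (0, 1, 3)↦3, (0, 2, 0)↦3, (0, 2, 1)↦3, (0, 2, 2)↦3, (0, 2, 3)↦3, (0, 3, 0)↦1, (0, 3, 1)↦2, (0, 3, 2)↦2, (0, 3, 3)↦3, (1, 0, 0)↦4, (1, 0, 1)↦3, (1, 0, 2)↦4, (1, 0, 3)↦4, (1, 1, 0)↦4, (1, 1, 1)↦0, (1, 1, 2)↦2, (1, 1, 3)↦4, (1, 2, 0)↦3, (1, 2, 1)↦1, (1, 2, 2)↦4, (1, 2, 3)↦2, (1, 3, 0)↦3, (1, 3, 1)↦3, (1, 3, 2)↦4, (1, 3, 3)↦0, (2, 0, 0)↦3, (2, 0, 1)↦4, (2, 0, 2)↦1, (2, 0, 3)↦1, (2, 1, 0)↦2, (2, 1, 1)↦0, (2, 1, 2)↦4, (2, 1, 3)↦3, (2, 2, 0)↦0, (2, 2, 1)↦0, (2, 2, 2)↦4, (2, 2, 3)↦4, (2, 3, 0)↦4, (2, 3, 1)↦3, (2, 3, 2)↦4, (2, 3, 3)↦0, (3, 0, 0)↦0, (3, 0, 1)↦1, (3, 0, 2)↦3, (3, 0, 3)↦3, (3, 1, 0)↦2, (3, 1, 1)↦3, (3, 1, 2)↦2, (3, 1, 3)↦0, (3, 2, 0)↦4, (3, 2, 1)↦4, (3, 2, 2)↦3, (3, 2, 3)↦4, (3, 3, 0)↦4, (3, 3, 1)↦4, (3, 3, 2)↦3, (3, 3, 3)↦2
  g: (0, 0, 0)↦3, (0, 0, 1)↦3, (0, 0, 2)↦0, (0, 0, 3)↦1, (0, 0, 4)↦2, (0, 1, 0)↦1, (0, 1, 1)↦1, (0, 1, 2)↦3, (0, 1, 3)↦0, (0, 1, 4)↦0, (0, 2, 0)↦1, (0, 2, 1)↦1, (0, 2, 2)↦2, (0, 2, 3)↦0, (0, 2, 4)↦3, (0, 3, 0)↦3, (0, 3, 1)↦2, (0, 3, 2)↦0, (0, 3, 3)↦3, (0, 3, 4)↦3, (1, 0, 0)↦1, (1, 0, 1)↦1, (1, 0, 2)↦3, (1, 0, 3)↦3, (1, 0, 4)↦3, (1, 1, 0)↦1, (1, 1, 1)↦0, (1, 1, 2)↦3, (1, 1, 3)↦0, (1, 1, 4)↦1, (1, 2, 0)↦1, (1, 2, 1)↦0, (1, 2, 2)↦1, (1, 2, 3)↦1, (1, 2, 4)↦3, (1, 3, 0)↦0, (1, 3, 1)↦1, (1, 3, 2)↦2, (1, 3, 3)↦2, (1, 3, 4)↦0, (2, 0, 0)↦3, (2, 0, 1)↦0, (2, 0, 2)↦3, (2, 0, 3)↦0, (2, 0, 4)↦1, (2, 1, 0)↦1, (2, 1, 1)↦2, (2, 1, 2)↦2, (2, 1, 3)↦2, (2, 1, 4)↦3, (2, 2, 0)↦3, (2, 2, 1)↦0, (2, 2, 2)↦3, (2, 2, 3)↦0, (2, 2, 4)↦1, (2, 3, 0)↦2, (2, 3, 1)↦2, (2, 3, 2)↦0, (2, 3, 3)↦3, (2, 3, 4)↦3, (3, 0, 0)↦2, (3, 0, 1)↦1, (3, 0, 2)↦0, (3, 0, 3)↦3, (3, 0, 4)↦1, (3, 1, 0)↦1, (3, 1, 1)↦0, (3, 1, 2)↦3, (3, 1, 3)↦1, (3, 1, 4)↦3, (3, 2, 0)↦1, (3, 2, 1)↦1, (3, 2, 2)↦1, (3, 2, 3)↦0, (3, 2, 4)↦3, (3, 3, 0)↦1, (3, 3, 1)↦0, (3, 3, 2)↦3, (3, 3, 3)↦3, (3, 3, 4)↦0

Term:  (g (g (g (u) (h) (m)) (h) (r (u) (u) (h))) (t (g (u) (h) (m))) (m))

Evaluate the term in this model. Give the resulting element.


  u = 0
  h = 2
  m = 0
  (g (u) (h) (m)) = g(0, 2, 0) = 1
  h = 2
  u = 0
  u = 0
  h = 2
  (r (u) (u) (h)) = r(0, 0, 2) = 2
  (g (g (u) (h) (m)) (h) (r (u) (u) (h))) = g(1, 2, 2) = 1
  u = 0
  h = 2
  m = 0
  (g (u) (h) (m)) = g(0, 2, 0) = 1
  (t (g (u) (h) (m))) = t(1,) = 1
  m = 0
  (g (g (g (u) (h) (m)) (h) (r (u) (u) (h))) (t (g (u) (h) (m))) (m)) = g(1, 1, 0) = 1

value = 1


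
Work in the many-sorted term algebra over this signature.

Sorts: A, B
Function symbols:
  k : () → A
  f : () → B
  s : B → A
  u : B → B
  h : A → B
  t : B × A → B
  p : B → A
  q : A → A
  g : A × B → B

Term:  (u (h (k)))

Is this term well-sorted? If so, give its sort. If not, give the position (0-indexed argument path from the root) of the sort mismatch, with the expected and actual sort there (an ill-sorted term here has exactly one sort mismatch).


    (k) : A
  (h (k)) : B
(u (h (k))) : B

well-sorted; sort = B


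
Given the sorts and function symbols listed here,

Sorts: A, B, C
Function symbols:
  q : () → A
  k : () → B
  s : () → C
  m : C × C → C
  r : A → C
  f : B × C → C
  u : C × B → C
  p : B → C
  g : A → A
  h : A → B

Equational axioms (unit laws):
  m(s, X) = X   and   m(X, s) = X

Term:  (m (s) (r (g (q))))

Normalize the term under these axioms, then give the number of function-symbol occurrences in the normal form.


1. (m (s) (r (g (q))))  →  (r (g (q)))
normal form: (r (g (q)))

size = 3


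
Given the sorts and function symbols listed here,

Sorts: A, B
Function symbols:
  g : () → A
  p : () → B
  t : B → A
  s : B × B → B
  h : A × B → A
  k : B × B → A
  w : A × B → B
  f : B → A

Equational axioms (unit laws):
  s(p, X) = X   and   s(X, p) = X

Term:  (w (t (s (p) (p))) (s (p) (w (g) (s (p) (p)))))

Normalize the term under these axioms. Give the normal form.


1. (w (t (s (p) (p))) (s (p) (w (g) (s (p) (p)))))  →  (w (t (p)) (s (p) (w (g) (s (p) (p)))))
2. (w (t (p)) (s (p) (w (g) (s (p) (p)))))  →  (w (t (p)) (w (g) (s (p) (p))))
3. (w (t (p)) (w (g) (s (p) (p))))  →  (w (t (p)) (w (g) (p)))

normal form = (w (t (p)) (w (g) (p)))


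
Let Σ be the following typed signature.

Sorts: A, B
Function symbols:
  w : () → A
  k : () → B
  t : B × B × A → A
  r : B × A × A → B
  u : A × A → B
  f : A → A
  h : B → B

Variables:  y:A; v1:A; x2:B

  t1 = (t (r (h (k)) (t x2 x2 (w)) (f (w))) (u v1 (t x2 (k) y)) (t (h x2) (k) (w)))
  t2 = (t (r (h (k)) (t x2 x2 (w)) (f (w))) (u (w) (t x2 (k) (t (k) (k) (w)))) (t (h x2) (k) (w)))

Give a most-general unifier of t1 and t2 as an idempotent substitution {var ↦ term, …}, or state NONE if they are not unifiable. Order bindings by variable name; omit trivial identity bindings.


{v1 ↦ (w), y ↦ (t (k) (k) (w))}


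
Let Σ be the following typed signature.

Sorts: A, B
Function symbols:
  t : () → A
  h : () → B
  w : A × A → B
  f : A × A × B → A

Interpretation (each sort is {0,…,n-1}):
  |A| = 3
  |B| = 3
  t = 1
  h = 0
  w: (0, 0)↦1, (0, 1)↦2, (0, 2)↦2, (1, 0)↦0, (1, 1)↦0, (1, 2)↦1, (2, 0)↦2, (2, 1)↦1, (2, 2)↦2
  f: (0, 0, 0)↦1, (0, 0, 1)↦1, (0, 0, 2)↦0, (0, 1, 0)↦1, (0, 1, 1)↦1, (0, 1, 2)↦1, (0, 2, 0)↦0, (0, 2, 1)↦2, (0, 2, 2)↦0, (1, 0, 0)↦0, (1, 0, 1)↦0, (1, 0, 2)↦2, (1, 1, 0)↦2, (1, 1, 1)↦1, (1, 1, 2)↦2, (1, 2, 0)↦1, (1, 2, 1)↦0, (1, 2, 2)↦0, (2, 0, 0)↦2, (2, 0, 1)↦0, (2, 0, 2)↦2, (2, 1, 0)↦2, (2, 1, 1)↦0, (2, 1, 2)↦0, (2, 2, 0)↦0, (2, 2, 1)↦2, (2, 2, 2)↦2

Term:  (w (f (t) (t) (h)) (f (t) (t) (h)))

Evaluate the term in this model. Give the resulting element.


value = 2

  t = 1
  t = 1
  h = 0
  (f (t) (t) (h)) = f(1, 1, 0) = 2
  t = 1
  t = 1
  h = 0
  (f (t) (t) (h)) = f(1, 1, 0) = 2
  (w (f (t) (t) (h)) (f (t) (t) (h))) = w(2, 2) = 2


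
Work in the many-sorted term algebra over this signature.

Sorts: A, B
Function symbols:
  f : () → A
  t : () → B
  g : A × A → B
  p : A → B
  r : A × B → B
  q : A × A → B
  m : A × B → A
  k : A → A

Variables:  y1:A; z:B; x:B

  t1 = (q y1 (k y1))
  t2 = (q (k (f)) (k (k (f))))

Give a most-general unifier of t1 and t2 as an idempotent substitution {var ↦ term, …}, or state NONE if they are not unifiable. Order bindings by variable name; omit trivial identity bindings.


{y1 ↦ (k (f))}


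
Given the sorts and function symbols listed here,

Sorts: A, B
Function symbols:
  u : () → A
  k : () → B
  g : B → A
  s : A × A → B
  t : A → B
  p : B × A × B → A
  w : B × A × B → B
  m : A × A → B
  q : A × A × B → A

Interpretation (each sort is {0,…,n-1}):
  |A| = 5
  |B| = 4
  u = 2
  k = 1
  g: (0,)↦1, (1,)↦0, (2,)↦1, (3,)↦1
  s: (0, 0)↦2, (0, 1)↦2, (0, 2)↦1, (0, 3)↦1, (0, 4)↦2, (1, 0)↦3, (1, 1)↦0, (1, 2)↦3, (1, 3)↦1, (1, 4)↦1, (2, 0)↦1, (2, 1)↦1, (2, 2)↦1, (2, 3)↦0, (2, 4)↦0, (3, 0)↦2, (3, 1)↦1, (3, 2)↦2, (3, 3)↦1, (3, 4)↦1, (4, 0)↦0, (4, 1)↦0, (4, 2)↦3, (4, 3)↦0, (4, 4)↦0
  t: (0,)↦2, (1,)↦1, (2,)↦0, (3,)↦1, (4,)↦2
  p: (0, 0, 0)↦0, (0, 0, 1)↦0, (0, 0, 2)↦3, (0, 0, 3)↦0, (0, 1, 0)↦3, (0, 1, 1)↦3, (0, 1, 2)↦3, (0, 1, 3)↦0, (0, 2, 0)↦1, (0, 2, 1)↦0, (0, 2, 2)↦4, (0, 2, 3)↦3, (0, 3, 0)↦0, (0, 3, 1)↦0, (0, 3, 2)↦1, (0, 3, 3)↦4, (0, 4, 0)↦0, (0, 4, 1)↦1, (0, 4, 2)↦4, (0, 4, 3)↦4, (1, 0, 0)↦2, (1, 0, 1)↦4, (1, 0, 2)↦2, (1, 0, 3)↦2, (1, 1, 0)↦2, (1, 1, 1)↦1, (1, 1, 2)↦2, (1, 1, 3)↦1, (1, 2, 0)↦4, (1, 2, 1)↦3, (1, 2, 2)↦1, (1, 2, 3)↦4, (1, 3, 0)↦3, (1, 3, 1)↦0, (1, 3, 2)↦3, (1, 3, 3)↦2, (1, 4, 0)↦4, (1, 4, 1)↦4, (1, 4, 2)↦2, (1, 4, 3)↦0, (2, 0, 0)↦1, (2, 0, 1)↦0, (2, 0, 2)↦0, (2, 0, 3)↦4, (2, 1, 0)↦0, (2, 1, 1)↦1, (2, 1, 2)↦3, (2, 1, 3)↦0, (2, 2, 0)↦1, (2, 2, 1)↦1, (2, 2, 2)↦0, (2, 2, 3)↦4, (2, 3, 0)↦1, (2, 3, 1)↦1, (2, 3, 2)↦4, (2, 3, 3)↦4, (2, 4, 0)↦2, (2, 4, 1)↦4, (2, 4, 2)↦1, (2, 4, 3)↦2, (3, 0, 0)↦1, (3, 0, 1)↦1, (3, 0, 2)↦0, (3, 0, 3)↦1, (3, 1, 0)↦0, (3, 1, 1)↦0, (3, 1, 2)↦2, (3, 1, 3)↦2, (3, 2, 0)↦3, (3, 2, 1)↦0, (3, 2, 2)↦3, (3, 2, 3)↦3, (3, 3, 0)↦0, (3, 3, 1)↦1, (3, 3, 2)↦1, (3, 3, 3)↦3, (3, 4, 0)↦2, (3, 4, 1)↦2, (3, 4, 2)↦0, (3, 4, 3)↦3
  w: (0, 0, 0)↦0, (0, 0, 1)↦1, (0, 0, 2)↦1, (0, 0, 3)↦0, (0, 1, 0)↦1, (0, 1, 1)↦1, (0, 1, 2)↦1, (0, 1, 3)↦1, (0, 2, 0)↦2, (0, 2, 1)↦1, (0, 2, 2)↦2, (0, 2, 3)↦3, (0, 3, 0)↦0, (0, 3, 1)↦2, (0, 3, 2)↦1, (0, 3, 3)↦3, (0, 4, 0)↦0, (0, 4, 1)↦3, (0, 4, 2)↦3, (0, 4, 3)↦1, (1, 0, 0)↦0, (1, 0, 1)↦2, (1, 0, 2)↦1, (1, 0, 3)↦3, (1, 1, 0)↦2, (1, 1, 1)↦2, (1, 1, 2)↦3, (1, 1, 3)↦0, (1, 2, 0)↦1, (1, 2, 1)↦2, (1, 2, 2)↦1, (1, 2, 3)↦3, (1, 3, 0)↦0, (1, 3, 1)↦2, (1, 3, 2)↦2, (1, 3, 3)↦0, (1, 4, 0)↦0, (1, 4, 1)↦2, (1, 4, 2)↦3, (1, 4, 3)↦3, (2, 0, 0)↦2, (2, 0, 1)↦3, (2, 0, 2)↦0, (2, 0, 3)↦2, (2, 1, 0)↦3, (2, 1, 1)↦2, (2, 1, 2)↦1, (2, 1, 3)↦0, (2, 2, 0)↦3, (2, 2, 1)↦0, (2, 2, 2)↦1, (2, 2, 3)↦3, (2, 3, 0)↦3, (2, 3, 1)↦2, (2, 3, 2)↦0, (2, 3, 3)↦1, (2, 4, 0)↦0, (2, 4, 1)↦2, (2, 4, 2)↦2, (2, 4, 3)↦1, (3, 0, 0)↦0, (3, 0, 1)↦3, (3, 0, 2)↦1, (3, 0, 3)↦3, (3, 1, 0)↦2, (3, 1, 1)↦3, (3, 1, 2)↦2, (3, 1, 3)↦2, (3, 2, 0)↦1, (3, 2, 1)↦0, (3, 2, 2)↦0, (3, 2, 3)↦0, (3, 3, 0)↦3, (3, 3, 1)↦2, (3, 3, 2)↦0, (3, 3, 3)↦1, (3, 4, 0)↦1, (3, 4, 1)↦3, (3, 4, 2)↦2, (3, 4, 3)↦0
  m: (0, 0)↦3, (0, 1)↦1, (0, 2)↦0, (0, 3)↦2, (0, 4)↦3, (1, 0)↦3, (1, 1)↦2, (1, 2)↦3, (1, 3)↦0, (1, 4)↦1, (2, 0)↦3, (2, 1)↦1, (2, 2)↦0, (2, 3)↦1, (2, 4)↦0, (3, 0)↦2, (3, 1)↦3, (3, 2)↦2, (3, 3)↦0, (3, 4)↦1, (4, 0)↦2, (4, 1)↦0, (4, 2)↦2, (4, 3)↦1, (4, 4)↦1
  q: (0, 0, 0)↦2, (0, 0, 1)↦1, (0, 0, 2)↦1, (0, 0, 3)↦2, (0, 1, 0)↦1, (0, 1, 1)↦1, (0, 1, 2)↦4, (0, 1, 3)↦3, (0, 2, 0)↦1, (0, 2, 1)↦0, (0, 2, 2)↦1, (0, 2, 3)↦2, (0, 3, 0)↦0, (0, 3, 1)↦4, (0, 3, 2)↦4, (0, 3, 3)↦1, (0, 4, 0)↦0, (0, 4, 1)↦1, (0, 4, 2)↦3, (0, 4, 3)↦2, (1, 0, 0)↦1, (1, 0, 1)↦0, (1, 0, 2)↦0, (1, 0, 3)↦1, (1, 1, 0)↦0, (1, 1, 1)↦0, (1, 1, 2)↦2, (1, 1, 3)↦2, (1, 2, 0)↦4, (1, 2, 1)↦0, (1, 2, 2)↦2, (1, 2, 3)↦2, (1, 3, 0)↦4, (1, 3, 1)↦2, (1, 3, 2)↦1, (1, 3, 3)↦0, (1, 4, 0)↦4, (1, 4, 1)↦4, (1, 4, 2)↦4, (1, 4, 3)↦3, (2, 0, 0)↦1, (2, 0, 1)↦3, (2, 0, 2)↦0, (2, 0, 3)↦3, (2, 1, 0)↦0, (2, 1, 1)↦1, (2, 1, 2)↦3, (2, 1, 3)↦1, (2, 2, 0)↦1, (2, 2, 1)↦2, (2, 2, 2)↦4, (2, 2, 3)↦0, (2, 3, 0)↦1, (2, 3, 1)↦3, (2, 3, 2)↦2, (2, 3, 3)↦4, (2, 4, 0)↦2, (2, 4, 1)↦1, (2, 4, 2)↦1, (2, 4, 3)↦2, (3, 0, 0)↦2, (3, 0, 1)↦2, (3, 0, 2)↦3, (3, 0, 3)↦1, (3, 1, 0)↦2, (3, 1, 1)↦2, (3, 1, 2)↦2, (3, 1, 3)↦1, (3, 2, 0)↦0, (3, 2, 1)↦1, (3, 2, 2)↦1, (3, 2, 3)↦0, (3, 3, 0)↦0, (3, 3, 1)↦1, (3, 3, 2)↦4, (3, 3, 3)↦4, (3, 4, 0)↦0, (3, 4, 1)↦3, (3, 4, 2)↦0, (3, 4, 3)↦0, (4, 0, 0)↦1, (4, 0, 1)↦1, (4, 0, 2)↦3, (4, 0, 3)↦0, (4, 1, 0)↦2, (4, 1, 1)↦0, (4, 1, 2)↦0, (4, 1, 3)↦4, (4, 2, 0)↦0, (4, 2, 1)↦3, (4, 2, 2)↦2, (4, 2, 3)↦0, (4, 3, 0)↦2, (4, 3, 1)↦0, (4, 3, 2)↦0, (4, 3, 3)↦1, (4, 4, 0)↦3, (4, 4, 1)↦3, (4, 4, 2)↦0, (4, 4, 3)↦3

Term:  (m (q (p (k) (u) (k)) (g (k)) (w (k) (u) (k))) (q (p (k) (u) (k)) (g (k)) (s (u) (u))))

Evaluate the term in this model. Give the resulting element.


  k = 1
  u = 2
  k = 1
  (p (k) (u) (k)) = p(1, 2, 1) = 3
  k = 1
  (g (k)) = g(1,) = 0
  k = 1
  u = 2
  k = 1
  (w (k) (u) (k)) = w(1, 2, 1) = 2
  (q (p (k) (u) (k)) (g (k)) (w (k) (u) (k))) = q(3, 0, 2) = 3
  k = 1
  u = 2
  k = 1
  (p (k) (u) (k)) = p(1, 2, 1) = 3
  k = 1
  (g (k)) = g(1,) = 0
  u = 2
  u = 2
  (s (u) (u)) = s(2, 2) = 1
  (q (p (k) (u) (k)) (g (k)) (s (u) (u))) = q(3, 0, 1) = 2
  (m (q (p (k) (u) (k)) (g (k)) (w (k) (u) (k))) (q (p (k) (u) (k)) (g (k)) (s (u) (u)))) = m(3, 2) = 2

value = 2


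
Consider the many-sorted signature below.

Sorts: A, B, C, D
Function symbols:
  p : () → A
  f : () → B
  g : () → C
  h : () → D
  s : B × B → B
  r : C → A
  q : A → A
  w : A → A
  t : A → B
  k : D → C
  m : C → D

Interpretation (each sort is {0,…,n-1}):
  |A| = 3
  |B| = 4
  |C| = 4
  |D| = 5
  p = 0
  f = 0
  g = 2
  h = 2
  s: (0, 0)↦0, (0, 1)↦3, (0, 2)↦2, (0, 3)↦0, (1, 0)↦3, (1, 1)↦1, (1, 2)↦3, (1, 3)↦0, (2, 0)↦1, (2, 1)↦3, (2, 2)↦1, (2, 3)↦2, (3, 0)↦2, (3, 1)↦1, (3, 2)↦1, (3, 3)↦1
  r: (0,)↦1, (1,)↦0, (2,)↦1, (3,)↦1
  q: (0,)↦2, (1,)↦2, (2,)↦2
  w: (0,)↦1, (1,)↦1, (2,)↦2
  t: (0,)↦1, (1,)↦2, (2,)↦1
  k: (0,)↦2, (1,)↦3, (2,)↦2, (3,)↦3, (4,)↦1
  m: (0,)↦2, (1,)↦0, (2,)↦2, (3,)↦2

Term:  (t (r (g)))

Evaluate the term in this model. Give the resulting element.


value = 2

  g = 2
  (r (g)) = r(2,) = 1
  (t (r (g))) = t(1,) = 2


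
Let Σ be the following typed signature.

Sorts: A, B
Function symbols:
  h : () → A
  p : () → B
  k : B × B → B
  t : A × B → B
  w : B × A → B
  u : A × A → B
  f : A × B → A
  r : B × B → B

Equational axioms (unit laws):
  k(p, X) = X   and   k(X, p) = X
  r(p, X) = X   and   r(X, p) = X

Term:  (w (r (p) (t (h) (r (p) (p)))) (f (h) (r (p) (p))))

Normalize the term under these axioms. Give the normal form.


normal form = (w (t (h) (p)) (f (h) (p)))

1. (w (r (p) (t (h) (r (p) (p)))) (f (h) (r (p) (p))))  →  (w (t (h) (r (p) (p))) (f (h) (r (p) (p))))
2. (w (t (h) (r (p) (p))) (f (h) (r (p) (p))))  →  (w (t (h) (p)) (f (h) (r (p) (p))))
3. (w (t (h) (p)) (f (h) (r (p) (p))))  →  (w (t (h) (p)) (f (h) (p)))


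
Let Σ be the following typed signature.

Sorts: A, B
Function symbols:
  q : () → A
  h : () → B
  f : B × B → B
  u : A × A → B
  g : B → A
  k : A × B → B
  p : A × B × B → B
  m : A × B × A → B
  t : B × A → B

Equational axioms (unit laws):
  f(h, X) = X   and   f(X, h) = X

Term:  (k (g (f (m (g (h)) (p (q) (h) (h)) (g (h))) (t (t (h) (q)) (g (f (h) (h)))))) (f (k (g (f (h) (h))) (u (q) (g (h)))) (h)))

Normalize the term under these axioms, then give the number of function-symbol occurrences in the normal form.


1. (k (g (f (m (g (h)) (p (q) (h) (h)) (g (h))) (t (t (h) (q)) (g (f (h) (h)))))) (f (k (g (f (h) (h))) (u (q) (g (h)))) (h)))  →  (k (g (f (m (g (h)) (p (q) (h) (h)) (g (h))) (t (t (h) (q)) (g (h))))) (f (k (g (f (h) (h))) (u (q) (g (h)))) (h)))
2. (k (g (f (m (g (h)) (p (q) (h) (h)) (g (h))) (t (t (h) (q)) (g (h))))) (f (k (g (f (h) (h))) (u (q) (g (h)))) (h)))  →  (k (g (f (m (g (h)) (p (q) (h) (h)) (g (h))) (t (t (h) (q)) (g (h))))) (k (g (f (h) (h))) (u (q) (g (h)))))
3. (k (g (f (m (g (h)) (p (q) (h) (h)) (g (h))) (t (t (h) (q)) (g (h))))) (k (g (f (h) (h))) (u (q) (g (h)))))  →  (k (g (f (m (g (h)) (p (q) (h) (h)) (g (h))) (t (t (h) (q)) (g (h))))) (k (g (h)) (u (q) (g (h)))))
normal form: (k (g (f (m (g (h)) (p (q) (h) (h)) (g (h))) (t (t (h) (q)) (g (h))))) (k (g (h)) (u (q) (g (h)))))

size = 25
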